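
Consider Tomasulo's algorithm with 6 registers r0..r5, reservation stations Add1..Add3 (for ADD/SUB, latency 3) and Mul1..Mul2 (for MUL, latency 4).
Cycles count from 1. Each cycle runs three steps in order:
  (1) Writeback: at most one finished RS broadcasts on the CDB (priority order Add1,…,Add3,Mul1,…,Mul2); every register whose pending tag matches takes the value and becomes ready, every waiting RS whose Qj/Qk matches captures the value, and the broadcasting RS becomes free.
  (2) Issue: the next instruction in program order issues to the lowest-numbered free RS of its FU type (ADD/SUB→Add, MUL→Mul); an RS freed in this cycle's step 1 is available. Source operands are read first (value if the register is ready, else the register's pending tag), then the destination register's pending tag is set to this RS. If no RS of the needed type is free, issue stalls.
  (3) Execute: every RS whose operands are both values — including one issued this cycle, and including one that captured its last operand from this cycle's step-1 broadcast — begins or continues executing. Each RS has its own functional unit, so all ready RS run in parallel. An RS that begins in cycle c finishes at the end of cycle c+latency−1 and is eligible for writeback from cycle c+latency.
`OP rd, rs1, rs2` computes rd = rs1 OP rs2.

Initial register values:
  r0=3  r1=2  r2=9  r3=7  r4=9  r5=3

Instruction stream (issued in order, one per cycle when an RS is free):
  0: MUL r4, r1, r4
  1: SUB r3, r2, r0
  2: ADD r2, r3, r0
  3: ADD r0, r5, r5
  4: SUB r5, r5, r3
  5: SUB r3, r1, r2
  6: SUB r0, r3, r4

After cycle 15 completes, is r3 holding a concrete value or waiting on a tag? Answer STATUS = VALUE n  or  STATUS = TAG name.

  c1: issue MUL r4<-Mul1  regs: r0:3,r1:2,r2:9,r3:7,r4:Mul1,r5:3
  c2: issue SUB r3<-Add1  regs: r0:3,r1:2,r2:9,r3:Add1,r4:Mul1,r5:3
  c3: issue ADD r2<-Add2  regs: r0:3,r1:2,r2:Add2,r3:Add1,r4:Mul1,r5:3
  c4: issue ADD r0<-Add3  regs: r0:Add3,r1:2,r2:Add2,r3:Add1,r4:Mul1,r5:3
  c5: CDB Add1=6; issue SUB r5<-Add1  regs: r0:Add3,r1:2,r2:Add2,r3:6,r4:Mul1,r5:Add1
  c6: CDB Mul1=18; stall  regs: r0:Add3,r1:2,r2:Add2,r3:6,r4:18,r5:Add1
  c7: CDB Add3=6; issue SUB r3<-Add3  regs: r0:6,r1:2,r2:Add2,r3:Add3,r4:18,r5:Add1
  c8: CDB Add1=-3; issue SUB r0<-Add1  regs: r0:Add1,r1:2,r2:Add2,r3:Add3,r4:18,r5:-3
  c9: CDB Add2=9  regs: r0:Add1,r1:2,r2:9,r3:Add3,r4:18,r5:-3
  c10: -  regs: r0:Add1,r1:2,r2:9,r3:Add3,r4:18,r5:-3
  c11: -  regs: r0:Add1,r1:2,r2:9,r3:Add3,r4:18,r5:-3
  c12: CDB Add3=-7  regs: r0:Add1,r1:2,r2:9,r3:-7,r4:18,r5:-3
  c13: -  regs: r0:Add1,r1:2,r2:9,r3:-7,r4:18,r5:-3
  c14: -  regs: r0:Add1,r1:2,r2:9,r3:-7,r4:18,r5:-3
  c15: CDB Add1=-25  regs: r0:-25,r1:2,r2:9,r3:-7,r4:18,r5:-3

STATUS = VALUE -7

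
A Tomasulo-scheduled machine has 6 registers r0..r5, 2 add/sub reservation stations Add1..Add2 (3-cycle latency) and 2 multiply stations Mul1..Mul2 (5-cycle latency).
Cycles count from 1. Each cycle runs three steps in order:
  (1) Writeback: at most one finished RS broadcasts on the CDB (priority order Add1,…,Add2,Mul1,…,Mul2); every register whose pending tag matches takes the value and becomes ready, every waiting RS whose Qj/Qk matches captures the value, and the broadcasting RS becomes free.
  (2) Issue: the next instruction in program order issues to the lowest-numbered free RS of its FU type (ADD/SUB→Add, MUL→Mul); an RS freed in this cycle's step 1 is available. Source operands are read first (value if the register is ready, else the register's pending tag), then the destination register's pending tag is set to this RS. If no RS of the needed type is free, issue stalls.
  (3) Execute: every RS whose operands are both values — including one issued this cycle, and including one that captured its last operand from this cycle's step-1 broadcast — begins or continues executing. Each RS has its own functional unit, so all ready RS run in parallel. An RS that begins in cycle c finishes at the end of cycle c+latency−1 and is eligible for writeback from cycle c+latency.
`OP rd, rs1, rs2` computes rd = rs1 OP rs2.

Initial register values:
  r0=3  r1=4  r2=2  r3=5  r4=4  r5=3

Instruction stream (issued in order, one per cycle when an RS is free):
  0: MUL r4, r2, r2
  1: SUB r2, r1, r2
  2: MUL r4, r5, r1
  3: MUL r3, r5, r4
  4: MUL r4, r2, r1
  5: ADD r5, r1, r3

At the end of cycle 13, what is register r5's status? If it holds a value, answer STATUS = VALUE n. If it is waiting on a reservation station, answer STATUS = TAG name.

STATUS = TAG Add1

cycle 1: issue MUL r4<-Mul1 // r0:3,r1:4,r2:2,r3:5,r4:Mul1,r5:3
cycle 2: issue SUB r2<-Add1 // r0:3,r1:4,r2:Add1,r3:5,r4:Mul1,r5:3
cycle 3: issue MUL r4<-Mul2 // r0:3,r1:4,r2:Add1,r3:5,r4:Mul2,r5:3
cycle 4: stall // r0:3,r1:4,r2:Add1,r3:5,r4:Mul2,r5:3
cycle 5: CDB Add1=2; stall // r0:3,r1:4,r2:2,r3:5,r4:Mul2,r5:3
cycle 6: CDB Mul1=4; issue MUL r3<-Mul1 // r0:3,r1:4,r2:2,r3:Mul1,r4:Mul2,r5:3
cycle 7: stall // r0:3,r1:4,r2:2,r3:Mul1,r4:Mul2,r5:3
cycle 8: CDB Mul2=12; issue MUL r4<-Mul2 // r0:3,r1:4,r2:2,r3:Mul1,r4:Mul2,r5:3
cycle 9: issue ADD r5<-Add1 // r0:3,r1:4,r2:2,r3:Mul1,r4:Mul2,r5:Add1
cycle 10: - // r0:3,r1:4,r2:2,r3:Mul1,r4:Mul2,r5:Add1
cycle 11: - // r0:3,r1:4,r2:2,r3:Mul1,r4:Mul2,r5:Add1
cycle 12: - // r0:3,r1:4,r2:2,r3:Mul1,r4:Mul2,r5:Add1
cycle 13: CDB Mul1=36 // r0:3,r1:4,r2:2,r3:36,r4:Mul2,r5:Add1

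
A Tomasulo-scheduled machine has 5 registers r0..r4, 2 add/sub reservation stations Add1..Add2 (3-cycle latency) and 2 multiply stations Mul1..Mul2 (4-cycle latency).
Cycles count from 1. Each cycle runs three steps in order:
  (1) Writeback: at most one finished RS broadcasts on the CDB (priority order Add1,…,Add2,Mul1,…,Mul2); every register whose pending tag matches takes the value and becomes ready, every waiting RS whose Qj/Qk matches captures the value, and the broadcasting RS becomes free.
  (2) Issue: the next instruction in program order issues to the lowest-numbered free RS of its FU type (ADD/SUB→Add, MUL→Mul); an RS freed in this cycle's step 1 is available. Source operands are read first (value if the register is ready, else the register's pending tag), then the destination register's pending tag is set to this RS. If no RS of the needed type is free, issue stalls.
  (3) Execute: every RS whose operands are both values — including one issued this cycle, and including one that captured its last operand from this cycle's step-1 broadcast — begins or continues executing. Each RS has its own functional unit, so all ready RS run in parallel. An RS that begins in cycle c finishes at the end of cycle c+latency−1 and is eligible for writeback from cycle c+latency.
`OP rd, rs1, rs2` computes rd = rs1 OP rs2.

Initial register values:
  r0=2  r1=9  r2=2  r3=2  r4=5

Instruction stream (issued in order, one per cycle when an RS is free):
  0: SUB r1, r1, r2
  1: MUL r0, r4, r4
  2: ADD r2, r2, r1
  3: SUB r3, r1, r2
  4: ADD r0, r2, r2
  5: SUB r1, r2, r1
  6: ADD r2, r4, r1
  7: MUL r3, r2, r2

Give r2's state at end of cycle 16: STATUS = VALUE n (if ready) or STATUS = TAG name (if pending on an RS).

STATUS = VALUE 7

cycle 1: issue SUB r1<-Add1 // r0:2,r1:Add1,r2:2,r3:2,r4:5
cycle 2: issue MUL r0<-Mul1 // r0:Mul1,r1:Add1,r2:2,r3:2,r4:5
cycle 3: issue ADD r2<-Add2 // r0:Mul1,r1:Add1,r2:Add2,r3:2,r4:5
cycle 4: CDB Add1=7; issue SUB r3<-Add1 // r0:Mul1,r1:7,r2:Add2,r3:Add1,r4:5
cycle 5: stall // r0:Mul1,r1:7,r2:Add2,r3:Add1,r4:5
cycle 6: CDB Mul1=25; stall // r0:25,r1:7,r2:Add2,r3:Add1,r4:5
cycle 7: CDB Add2=9; issue ADD r0<-Add2 // r0:Add2,r1:7,r2:9,r3:Add1,r4:5
cycle 8: stall // r0:Add2,r1:7,r2:9,r3:Add1,r4:5
cycle 9: stall // r0:Add2,r1:7,r2:9,r3:Add1,r4:5
cycle 10: CDB Add1=-2; issue SUB r1<-Add1 // r0:Add2,r1:Add1,r2:9,r3:-2,r4:5
cycle 11: CDB Add2=18; issue ADD r2<-Add2 // r0:18,r1:Add1,r2:Add2,r3:-2,r4:5
cycle 12: issue MUL r3<-Mul1 // r0:18,r1:Add1,r2:Add2,r3:Mul1,r4:5
cycle 13: CDB Add1=2 // r0:18,r1:2,r2:Add2,r3:Mul1,r4:5
cycle 14: - // r0:18,r1:2,r2:Add2,r3:Mul1,r4:5
cycle 15: - // r0:18,r1:2,r2:Add2,r3:Mul1,r4:5
cycle 16: CDB Add2=7 // r0:18,r1:2,r2:7,r3:Mul1,r4:5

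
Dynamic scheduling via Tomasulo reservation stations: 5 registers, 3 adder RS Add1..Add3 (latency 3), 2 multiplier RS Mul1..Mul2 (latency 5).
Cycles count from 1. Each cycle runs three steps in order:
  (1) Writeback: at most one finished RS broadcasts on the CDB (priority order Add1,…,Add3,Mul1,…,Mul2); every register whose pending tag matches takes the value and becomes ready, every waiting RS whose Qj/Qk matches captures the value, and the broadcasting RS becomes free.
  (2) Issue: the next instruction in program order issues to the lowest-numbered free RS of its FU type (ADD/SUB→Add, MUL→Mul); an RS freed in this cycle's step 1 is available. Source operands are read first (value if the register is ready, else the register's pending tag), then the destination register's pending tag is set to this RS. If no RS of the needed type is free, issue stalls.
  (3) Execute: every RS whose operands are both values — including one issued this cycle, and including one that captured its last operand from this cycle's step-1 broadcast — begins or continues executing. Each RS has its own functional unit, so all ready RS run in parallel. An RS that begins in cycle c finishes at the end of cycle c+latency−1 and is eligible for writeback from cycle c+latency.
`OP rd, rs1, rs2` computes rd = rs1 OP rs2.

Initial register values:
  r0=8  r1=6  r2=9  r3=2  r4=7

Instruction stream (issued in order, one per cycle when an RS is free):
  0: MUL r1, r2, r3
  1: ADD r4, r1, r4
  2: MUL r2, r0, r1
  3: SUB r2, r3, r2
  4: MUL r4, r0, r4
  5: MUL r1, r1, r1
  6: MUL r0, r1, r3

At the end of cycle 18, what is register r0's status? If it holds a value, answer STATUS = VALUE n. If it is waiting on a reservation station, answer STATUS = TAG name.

STATUS = TAG Mul1

cycle 1: issue MUL r1<-Mul1 // r0:8,r1:Mul1,r2:9,r3:2,r4:7
cycle 2: issue ADD r4<-Add1 // r0:8,r1:Mul1,r2:9,r3:2,r4:Add1
cycle 3: issue MUL r2<-Mul2 // r0:8,r1:Mul1,r2:Mul2,r3:2,r4:Add1
cycle 4: issue SUB r2<-Add2 // r0:8,r1:Mul1,r2:Add2,r3:2,r4:Add1
cycle 5: stall // r0:8,r1:Mul1,r2:Add2,r3:2,r4:Add1
cycle 6: CDB Mul1=18; issue MUL r4<-Mul1 // r0:8,r1:18,r2:Add2,r3:2,r4:Mul1
cycle 7: stall // r0:8,r1:18,r2:Add2,r3:2,r4:Mul1
cycle 8: stall // r0:8,r1:18,r2:Add2,r3:2,r4:Mul1
cycle 9: CDB Add1=25; stall // r0:8,r1:18,r2:Add2,r3:2,r4:Mul1
cycle 10: stall // r0:8,r1:18,r2:Add2,r3:2,r4:Mul1
cycle 11: CDB Mul2=144; issue MUL r1<-Mul2 // r0:8,r1:Mul2,r2:Add2,r3:2,r4:Mul1
cycle 12: stall // r0:8,r1:Mul2,r2:Add2,r3:2,r4:Mul1
cycle 13: stall // r0:8,r1:Mul2,r2:Add2,r3:2,r4:Mul1
cycle 14: CDB Add2=-142; stall // r0:8,r1:Mul2,r2:-142,r3:2,r4:Mul1
cycle 15: CDB Mul1=200; issue MUL r0<-Mul1 // r0:Mul1,r1:Mul2,r2:-142,r3:2,r4:200
cycle 16: CDB Mul2=324 // r0:Mul1,r1:324,r2:-142,r3:2,r4:200
cycle 17: - // r0:Mul1,r1:324,r2:-142,r3:2,r4:200
cycle 18: - // r0:Mul1,r1:324,r2:-142,r3:2,r4:200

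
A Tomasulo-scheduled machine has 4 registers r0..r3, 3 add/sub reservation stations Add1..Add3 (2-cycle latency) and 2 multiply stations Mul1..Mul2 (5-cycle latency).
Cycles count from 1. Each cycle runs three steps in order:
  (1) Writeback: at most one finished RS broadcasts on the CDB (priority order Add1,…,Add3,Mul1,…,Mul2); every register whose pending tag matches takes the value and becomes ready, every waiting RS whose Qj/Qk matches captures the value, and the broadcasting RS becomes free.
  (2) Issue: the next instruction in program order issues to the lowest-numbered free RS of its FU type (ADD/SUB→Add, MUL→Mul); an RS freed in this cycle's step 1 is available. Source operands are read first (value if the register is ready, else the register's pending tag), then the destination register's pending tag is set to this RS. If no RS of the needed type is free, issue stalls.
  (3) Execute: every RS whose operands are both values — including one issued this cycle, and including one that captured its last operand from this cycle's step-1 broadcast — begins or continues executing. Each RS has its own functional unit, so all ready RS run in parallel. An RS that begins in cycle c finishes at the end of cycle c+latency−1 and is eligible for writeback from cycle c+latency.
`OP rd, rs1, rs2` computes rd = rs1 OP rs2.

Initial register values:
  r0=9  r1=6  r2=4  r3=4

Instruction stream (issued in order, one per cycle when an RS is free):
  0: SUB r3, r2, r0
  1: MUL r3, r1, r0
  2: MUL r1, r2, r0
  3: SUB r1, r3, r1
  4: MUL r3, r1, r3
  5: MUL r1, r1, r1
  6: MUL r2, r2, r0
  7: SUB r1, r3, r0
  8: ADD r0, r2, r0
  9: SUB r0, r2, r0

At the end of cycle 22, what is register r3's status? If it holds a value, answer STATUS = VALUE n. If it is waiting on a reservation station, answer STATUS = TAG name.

cycle 1: issue SUB r3<-Add1 // r0:9,r1:6,r2:4,r3:Add1
cycle 2: issue MUL r3<-Mul1 // r0:9,r1:6,r2:4,r3:Mul1
cycle 3: CDB Add1=-5; issue MUL r1<-Mul2 // r0:9,r1:Mul2,r2:4,r3:Mul1
cycle 4: issue SUB r1<-Add1 // r0:9,r1:Add1,r2:4,r3:Mul1
cycle 5: stall // r0:9,r1:Add1,r2:4,r3:Mul1
cycle 6: stall // r0:9,r1:Add1,r2:4,r3:Mul1
cycle 7: CDB Mul1=54; issue MUL r3<-Mul1 // r0:9,r1:Add1,r2:4,r3:Mul1
cycle 8: CDB Mul2=36; issue MUL r1<-Mul2 // r0:9,r1:Mul2,r2:4,r3:Mul1
cycle 9: stall // r0:9,r1:Mul2,r2:4,r3:Mul1
cycle 10: CDB Add1=18; stall // r0:9,r1:Mul2,r2:4,r3:Mul1
cycle 11: stall // r0:9,r1:Mul2,r2:4,r3:Mul1
cycle 12: stall // r0:9,r1:Mul2,r2:4,r3:Mul1
cycle 13: stall // r0:9,r1:Mul2,r2:4,r3:Mul1
cycle 14: stall // r0:9,r1:Mul2,r2:4,r3:Mul1
cycle 15: CDB Mul1=972; issue MUL r2<-Mul1 // r0:9,r1:Mul2,r2:Mul1,r3:972
cycle 16: CDB Mul2=324; issue SUB r1<-Add1 // r0:9,r1:Add1,r2:Mul1,r3:972
cycle 17: issue ADD r0<-Add2 // r0:Add2,r1:Add1,r2:Mul1,r3:972
cycle 18: CDB Add1=963; issue SUB r0<-Add1 // r0:Add1,r1:963,r2:Mul1,r3:972
cycle 19: - // r0:Add1,r1:963,r2:Mul1,r3:972
cycle 20: CDB Mul1=36 // r0:Add1,r1:963,r2:36,r3:972
cycle 21: - // r0:Add1,r1:963,r2:36,r3:972
cycle 22: CDB Add2=45 // r0:Add1,r1:963,r2:36,r3:972

STATUS = VALUE 972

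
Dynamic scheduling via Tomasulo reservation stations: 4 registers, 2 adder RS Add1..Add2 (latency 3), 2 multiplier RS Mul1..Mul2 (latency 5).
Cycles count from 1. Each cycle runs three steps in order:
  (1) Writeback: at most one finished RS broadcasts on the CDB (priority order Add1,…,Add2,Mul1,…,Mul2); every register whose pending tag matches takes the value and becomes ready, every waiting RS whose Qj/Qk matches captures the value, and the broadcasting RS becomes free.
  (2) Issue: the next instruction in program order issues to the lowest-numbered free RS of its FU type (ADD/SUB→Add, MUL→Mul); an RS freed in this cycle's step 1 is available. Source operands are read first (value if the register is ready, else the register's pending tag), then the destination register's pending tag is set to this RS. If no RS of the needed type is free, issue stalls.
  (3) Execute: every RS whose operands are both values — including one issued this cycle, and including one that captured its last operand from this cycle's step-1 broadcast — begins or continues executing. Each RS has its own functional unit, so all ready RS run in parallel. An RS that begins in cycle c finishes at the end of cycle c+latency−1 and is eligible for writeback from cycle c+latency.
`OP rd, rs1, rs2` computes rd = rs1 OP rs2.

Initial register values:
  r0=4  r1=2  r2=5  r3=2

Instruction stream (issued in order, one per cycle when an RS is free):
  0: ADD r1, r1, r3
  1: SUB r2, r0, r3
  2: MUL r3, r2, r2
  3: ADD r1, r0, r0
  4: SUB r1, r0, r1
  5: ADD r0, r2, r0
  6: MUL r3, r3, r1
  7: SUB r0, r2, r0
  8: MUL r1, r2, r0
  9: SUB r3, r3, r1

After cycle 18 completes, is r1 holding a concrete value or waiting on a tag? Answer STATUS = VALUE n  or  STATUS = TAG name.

STATUS = VALUE -8

c1: issue ADD r1<-Add1 | r0:4,r1:Add1,r2:5,r3:2
c2: issue SUB r2<-Add2 | r0:4,r1:Add1,r2:Add2,r3:2
c3: issue MUL r3<-Mul1 | r0:4,r1:Add1,r2:Add2,r3:Mul1
c4: CDB Add1=4; issue ADD r1<-Add1 | r0:4,r1:Add1,r2:Add2,r3:Mul1
c5: CDB Add2=2; issue SUB r1<-Add2 | r0:4,r1:Add2,r2:2,r3:Mul1
c6: stall | r0:4,r1:Add2,r2:2,r3:Mul1
c7: CDB Add1=8; issue ADD r0<-Add1 | r0:Add1,r1:Add2,r2:2,r3:Mul1
c8: issue MUL r3<-Mul2 | r0:Add1,r1:Add2,r2:2,r3:Mul2
c9: stall | r0:Add1,r1:Add2,r2:2,r3:Mul2
c10: CDB Add1=6; issue SUB r0<-Add1 | r0:Add1,r1:Add2,r2:2,r3:Mul2
c11: CDB Add2=-4; stall | r0:Add1,r1:-4,r2:2,r3:Mul2
c12: CDB Mul1=4; issue MUL r1<-Mul1 | r0:Add1,r1:Mul1,r2:2,r3:Mul2
c13: CDB Add1=-4; issue SUB r3<-Add1 | r0:-4,r1:Mul1,r2:2,r3:Add1
c14: - | r0:-4,r1:Mul1,r2:2,r3:Add1
c15: - | r0:-4,r1:Mul1,r2:2,r3:Add1
c16: - | r0:-4,r1:Mul1,r2:2,r3:Add1
c17: CDB Mul2=-16 | r0:-4,r1:Mul1,r2:2,r3:Add1
c18: CDB Mul1=-8 | r0:-4,r1:-8,r2:2,r3:Add1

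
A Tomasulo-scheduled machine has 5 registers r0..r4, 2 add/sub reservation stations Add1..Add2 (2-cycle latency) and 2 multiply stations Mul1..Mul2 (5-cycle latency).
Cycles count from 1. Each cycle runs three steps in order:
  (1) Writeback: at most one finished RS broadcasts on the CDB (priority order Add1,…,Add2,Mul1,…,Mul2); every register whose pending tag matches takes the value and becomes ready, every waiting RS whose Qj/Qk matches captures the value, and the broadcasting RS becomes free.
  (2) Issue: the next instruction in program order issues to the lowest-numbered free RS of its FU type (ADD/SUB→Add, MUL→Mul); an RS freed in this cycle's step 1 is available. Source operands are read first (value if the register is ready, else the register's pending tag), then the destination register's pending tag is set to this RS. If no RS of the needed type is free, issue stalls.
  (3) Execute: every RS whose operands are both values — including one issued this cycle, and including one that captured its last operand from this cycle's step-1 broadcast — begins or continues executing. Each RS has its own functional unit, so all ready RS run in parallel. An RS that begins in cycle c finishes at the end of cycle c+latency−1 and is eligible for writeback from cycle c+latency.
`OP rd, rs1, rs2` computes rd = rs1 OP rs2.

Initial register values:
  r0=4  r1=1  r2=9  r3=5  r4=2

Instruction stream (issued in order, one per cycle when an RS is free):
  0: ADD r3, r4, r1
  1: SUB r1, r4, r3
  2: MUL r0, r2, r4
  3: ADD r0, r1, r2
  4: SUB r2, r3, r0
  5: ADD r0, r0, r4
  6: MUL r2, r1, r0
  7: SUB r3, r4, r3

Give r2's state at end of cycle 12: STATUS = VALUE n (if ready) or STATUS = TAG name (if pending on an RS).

  c1: issue ADD r3<-Add1  regs: r0:4,r1:1,r2:9,r3:Add1,r4:2
  c2: issue SUB r1<-Add2  regs: r0:4,r1:Add2,r2:9,r3:Add1,r4:2
  c3: CDB Add1=3; issue MUL r0<-Mul1  regs: r0:Mul1,r1:Add2,r2:9,r3:3,r4:2
  c4: issue ADD r0<-Add1  regs: r0:Add1,r1:Add2,r2:9,r3:3,r4:2
  c5: CDB Add2=-1; issue SUB r2<-Add2  regs: r0:Add1,r1:-1,r2:Add2,r3:3,r4:2
  c6: stall  regs: r0:Add1,r1:-1,r2:Add2,r3:3,r4:2
  c7: CDB Add1=8; issue ADD r0<-Add1  regs: r0:Add1,r1:-1,r2:Add2,r3:3,r4:2
  c8: CDB Mul1=18; issue MUL r2<-Mul1  regs: r0:Add1,r1:-1,r2:Mul1,r3:3,r4:2
  c9: CDB Add1=10; issue SUB r3<-Add1  regs: r0:10,r1:-1,r2:Mul1,r3:Add1,r4:2
  c10: CDB Add2=-5  regs: r0:10,r1:-1,r2:Mul1,r3:Add1,r4:2
  c11: CDB Add1=-1  regs: r0:10,r1:-1,r2:Mul1,r3:-1,r4:2
  c12: -  regs: r0:10,r1:-1,r2:Mul1,r3:-1,r4:2

STATUS = TAG Mul1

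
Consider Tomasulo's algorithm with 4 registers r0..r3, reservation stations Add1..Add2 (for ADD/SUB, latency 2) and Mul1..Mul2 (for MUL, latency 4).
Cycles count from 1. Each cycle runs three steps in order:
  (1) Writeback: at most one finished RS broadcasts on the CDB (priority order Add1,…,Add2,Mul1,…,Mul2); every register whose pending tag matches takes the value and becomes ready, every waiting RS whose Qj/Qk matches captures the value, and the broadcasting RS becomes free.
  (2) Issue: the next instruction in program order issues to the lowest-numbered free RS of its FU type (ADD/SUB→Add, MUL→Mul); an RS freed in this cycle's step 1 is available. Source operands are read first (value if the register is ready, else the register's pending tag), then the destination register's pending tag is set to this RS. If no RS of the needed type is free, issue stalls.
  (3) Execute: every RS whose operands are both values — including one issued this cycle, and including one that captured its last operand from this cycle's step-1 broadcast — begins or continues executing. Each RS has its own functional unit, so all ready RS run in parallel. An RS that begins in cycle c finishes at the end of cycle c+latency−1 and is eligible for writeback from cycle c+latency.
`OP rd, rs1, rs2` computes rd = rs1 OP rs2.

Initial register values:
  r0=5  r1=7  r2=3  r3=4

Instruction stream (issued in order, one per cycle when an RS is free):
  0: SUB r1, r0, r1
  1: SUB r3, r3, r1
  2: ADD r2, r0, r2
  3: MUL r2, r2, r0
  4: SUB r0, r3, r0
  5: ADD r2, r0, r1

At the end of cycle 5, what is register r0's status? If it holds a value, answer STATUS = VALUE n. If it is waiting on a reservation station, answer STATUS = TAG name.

c1: issue SUB r1<-Add1 | r0:5,r1:Add1,r2:3,r3:4
c2: issue SUB r3<-Add2 | r0:5,r1:Add1,r2:3,r3:Add2
c3: CDB Add1=-2; issue ADD r2<-Add1 | r0:5,r1:-2,r2:Add1,r3:Add2
c4: issue MUL r2<-Mul1 | r0:5,r1:-2,r2:Mul1,r3:Add2
c5: CDB Add1=8; issue SUB r0<-Add1 | r0:Add1,r1:-2,r2:Mul1,r3:Add2

STATUS = TAG Add1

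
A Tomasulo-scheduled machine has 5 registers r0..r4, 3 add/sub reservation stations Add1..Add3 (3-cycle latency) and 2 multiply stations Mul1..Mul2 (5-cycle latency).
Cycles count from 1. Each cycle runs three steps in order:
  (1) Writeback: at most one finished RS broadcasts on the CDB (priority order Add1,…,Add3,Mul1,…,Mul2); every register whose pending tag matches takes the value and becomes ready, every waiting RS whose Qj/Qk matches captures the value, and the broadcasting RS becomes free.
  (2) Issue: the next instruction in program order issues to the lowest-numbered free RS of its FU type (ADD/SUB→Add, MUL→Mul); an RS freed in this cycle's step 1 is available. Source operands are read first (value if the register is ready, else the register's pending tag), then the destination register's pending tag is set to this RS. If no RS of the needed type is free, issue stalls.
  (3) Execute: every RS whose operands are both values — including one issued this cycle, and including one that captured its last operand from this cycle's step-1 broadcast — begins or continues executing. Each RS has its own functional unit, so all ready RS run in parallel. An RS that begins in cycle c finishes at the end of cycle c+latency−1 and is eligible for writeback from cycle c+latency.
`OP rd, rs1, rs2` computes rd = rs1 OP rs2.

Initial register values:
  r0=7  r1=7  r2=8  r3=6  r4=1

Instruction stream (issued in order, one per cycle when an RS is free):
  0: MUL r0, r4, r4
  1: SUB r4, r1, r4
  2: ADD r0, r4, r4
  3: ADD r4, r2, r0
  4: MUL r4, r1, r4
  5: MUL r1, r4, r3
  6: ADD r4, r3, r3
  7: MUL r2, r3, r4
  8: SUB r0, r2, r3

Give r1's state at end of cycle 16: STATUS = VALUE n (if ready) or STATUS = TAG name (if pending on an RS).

STATUS = TAG Mul1

  c1: issue MUL r0<-Mul1  regs: r0:Mul1,r1:7,r2:8,r3:6,r4:1
  c2: issue SUB r4<-Add1  regs: r0:Mul1,r1:7,r2:8,r3:6,r4:Add1
  c3: issue ADD r0<-Add2  regs: r0:Add2,r1:7,r2:8,r3:6,r4:Add1
  c4: issue ADD r4<-Add3  regs: r0:Add2,r1:7,r2:8,r3:6,r4:Add3
  c5: CDB Add1=6; issue MUL r4<-Mul2  regs: r0:Add2,r1:7,r2:8,r3:6,r4:Mul2
  c6: CDB Mul1=1; issue MUL r1<-Mul1  regs: r0:Add2,r1:Mul1,r2:8,r3:6,r4:Mul2
  c7: issue ADD r4<-Add1  regs: r0:Add2,r1:Mul1,r2:8,r3:6,r4:Add1
  c8: CDB Add2=12; stall  regs: r0:12,r1:Mul1,r2:8,r3:6,r4:Add1
  c9: stall  regs: r0:12,r1:Mul1,r2:8,r3:6,r4:Add1
  c10: CDB Add1=12; stall  regs: r0:12,r1:Mul1,r2:8,r3:6,r4:12
  c11: CDB Add3=20; stall  regs: r0:12,r1:Mul1,r2:8,r3:6,r4:12
  c12: stall  regs: r0:12,r1:Mul1,r2:8,r3:6,r4:12
  c13: stall  regs: r0:12,r1:Mul1,r2:8,r3:6,r4:12
  c14: stall  regs: r0:12,r1:Mul1,r2:8,r3:6,r4:12
  c15: stall  regs: r0:12,r1:Mul1,r2:8,r3:6,r4:12
  c16: CDB Mul2=140; issue MUL r2<-Mul2  regs: r0:12,r1:Mul1,r2:Mul2,r3:6,r4:12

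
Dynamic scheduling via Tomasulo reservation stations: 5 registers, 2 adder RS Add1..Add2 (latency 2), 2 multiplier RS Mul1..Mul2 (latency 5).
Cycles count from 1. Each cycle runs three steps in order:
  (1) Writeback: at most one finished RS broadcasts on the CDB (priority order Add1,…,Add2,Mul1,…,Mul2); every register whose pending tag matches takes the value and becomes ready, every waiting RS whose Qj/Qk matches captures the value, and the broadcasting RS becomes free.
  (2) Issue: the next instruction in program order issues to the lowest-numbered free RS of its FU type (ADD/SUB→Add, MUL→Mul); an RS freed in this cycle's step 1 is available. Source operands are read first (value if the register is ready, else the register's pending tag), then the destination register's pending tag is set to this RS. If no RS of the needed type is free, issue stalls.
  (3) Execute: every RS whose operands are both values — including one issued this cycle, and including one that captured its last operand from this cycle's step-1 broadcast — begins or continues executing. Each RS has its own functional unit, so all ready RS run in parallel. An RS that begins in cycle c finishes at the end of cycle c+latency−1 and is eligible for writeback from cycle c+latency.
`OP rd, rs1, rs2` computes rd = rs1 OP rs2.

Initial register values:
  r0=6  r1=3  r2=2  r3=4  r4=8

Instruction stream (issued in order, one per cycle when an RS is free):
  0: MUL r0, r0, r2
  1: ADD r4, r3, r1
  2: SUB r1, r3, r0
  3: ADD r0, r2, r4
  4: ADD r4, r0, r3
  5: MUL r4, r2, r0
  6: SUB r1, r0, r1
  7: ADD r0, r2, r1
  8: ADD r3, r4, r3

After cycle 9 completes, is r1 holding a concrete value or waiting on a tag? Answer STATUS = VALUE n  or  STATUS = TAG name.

cycle 1: issue MUL r0<-Mul1 // r0:Mul1,r1:3,r2:2,r3:4,r4:8
cycle 2: issue ADD r4<-Add1 // r0:Mul1,r1:3,r2:2,r3:4,r4:Add1
cycle 3: issue SUB r1<-Add2 // r0:Mul1,r1:Add2,r2:2,r3:4,r4:Add1
cycle 4: CDB Add1=7; issue ADD r0<-Add1 // r0:Add1,r1:Add2,r2:2,r3:4,r4:7
cycle 5: stall // r0:Add1,r1:Add2,r2:2,r3:4,r4:7
cycle 6: CDB Add1=9; issue ADD r4<-Add1 // r0:9,r1:Add2,r2:2,r3:4,r4:Add1
cycle 7: CDB Mul1=12; issue MUL r4<-Mul1 // r0:9,r1:Add2,r2:2,r3:4,r4:Mul1
cycle 8: CDB Add1=13; issue SUB r1<-Add1 // r0:9,r1:Add1,r2:2,r3:4,r4:Mul1
cycle 9: CDB Add2=-8; issue ADD r0<-Add2 // r0:Add2,r1:Add1,r2:2,r3:4,r4:Mul1

STATUS = TAG Add1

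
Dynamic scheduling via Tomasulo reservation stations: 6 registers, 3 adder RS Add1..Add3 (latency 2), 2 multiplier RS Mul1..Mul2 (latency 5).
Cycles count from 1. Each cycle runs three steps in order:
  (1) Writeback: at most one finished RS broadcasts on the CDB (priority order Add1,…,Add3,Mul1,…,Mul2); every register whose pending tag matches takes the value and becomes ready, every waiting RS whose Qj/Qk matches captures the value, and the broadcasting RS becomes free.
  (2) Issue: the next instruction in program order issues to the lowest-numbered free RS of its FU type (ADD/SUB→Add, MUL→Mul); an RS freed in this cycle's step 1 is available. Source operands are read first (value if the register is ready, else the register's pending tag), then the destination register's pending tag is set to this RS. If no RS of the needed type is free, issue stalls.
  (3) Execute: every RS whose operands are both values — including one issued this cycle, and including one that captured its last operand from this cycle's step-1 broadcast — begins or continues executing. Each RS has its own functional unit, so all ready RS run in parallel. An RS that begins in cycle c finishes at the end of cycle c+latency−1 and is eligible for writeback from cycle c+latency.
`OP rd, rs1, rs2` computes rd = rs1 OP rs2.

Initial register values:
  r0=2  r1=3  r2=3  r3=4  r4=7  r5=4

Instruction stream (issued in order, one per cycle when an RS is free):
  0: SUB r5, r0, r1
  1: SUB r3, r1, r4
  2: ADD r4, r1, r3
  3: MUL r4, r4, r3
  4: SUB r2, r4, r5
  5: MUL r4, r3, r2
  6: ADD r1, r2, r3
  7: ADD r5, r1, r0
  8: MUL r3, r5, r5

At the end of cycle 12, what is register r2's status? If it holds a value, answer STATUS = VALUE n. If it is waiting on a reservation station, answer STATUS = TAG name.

STATUS = TAG Add2

c1: issue SUB r5<-Add1 | r0:2,r1:3,r2:3,r3:4,r4:7,r5:Add1
c2: issue SUB r3<-Add2 | r0:2,r1:3,r2:3,r3:Add2,r4:7,r5:Add1
c3: CDB Add1=-1; issue ADD r4<-Add1 | r0:2,r1:3,r2:3,r3:Add2,r4:Add1,r5:-1
c4: CDB Add2=-4; issue MUL r4<-Mul1 | r0:2,r1:3,r2:3,r3:-4,r4:Mul1,r5:-1
c5: issue SUB r2<-Add2 | r0:2,r1:3,r2:Add2,r3:-4,r4:Mul1,r5:-1
c6: CDB Add1=-1; issue MUL r4<-Mul2 | r0:2,r1:3,r2:Add2,r3:-4,r4:Mul2,r5:-1
c7: issue ADD r1<-Add1 | r0:2,r1:Add1,r2:Add2,r3:-4,r4:Mul2,r5:-1
c8: issue ADD r5<-Add3 | r0:2,r1:Add1,r2:Add2,r3:-4,r4:Mul2,r5:Add3
c9: stall | r0:2,r1:Add1,r2:Add2,r3:-4,r4:Mul2,r5:Add3
c10: stall | r0:2,r1:Add1,r2:Add2,r3:-4,r4:Mul2,r5:Add3
c11: CDB Mul1=4; issue MUL r3<-Mul1 | r0:2,r1:Add1,r2:Add2,r3:Mul1,r4:Mul2,r5:Add3
c12: - | r0:2,r1:Add1,r2:Add2,r3:Mul1,r4:Mul2,r5:Add3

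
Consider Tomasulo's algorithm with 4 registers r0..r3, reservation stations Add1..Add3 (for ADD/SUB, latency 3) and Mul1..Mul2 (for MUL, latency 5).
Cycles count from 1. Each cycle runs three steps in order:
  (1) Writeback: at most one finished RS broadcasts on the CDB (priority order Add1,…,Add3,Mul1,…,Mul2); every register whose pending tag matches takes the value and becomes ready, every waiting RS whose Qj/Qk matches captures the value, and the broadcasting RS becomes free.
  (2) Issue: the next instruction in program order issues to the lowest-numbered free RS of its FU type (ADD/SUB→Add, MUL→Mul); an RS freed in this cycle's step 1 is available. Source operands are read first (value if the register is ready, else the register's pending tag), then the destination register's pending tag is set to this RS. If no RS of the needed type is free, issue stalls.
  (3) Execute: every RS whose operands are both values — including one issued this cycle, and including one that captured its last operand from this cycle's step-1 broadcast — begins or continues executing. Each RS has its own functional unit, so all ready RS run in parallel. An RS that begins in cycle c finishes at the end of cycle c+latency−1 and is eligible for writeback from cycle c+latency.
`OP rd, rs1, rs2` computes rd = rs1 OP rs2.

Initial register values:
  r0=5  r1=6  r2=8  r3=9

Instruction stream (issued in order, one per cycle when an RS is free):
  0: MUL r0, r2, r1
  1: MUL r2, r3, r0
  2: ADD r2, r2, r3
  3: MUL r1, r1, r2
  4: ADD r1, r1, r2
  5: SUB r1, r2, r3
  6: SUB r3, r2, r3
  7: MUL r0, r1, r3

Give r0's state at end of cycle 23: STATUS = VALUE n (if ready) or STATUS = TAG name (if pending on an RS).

cycle 1: issue MUL r0<-Mul1 // r0:Mul1,r1:6,r2:8,r3:9
cycle 2: issue MUL r2<-Mul2 // r0:Mul1,r1:6,r2:Mul2,r3:9
cycle 3: issue ADD r2<-Add1 // r0:Mul1,r1:6,r2:Add1,r3:9
cycle 4: stall // r0:Mul1,r1:6,r2:Add1,r3:9
cycle 5: stall // r0:Mul1,r1:6,r2:Add1,r3:9
cycle 6: CDB Mul1=48; issue MUL r1<-Mul1 // r0:48,r1:Mul1,r2:Add1,r3:9
cycle 7: issue ADD r1<-Add2 // r0:48,r1:Add2,r2:Add1,r3:9
cycle 8: issue SUB r1<-Add3 // r0:48,r1:Add3,r2:Add1,r3:9
cycle 9: stall // r0:48,r1:Add3,r2:Add1,r3:9
cycle 10: stall // r0:48,r1:Add3,r2:Add1,r3:9
cycle 11: CDB Mul2=432; stall // r0:48,r1:Add3,r2:Add1,r3:9
cycle 12: stall // r0:48,r1:Add3,r2:Add1,r3:9
cycle 13: stall // r0:48,r1:Add3,r2:Add1,r3:9
cycle 14: CDB Add1=441; issue SUB r3<-Add1 // r0:48,r1:Add3,r2:441,r3:Add1
cycle 15: issue MUL r0<-Mul2 // r0:Mul2,r1:Add3,r2:441,r3:Add1
cycle 16: - // r0:Mul2,r1:Add3,r2:441,r3:Add1
cycle 17: CDB Add1=432 // r0:Mul2,r1:Add3,r2:441,r3:432
cycle 18: CDB Add3=432 // r0:Mul2,r1:432,r2:441,r3:432
cycle 19: CDB Mul1=2646 // r0:Mul2,r1:432,r2:441,r3:432
cycle 20: - // r0:Mul2,r1:432,r2:441,r3:432
cycle 21: - // r0:Mul2,r1:432,r2:441,r3:432
cycle 22: CDB Add2=3087 // r0:Mul2,r1:432,r2:441,r3:432
cycle 23: CDB Mul2=186624 // r0:186624,r1:432,r2:441,r3:432

STATUS = VALUE 186624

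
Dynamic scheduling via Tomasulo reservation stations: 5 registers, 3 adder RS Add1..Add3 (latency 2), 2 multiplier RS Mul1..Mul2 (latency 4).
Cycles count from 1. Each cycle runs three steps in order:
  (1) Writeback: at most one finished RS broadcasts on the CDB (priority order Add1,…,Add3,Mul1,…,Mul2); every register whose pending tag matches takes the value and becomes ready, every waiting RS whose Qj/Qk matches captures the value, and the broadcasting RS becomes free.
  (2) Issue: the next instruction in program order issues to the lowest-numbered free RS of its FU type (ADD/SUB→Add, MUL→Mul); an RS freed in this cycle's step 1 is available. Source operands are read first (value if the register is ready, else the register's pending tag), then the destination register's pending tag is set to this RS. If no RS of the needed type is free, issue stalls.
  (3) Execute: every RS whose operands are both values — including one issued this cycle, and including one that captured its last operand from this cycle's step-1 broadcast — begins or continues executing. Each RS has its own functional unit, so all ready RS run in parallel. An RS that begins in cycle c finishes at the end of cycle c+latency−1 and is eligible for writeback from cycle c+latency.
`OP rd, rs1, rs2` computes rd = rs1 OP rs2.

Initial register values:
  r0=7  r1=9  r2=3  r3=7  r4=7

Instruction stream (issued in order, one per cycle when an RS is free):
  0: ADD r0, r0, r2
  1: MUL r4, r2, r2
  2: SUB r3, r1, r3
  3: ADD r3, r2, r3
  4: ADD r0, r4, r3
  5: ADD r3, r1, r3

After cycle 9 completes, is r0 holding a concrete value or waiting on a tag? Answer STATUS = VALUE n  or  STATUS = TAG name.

  c1: issue ADD r0<-Add1  regs: r0:Add1,r1:9,r2:3,r3:7,r4:7
  c2: issue MUL r4<-Mul1  regs: r0:Add1,r1:9,r2:3,r3:7,r4:Mul1
  c3: CDB Add1=10; issue SUB r3<-Add1  regs: r0:10,r1:9,r2:3,r3:Add1,r4:Mul1
  c4: issue ADD r3<-Add2  regs: r0:10,r1:9,r2:3,r3:Add2,r4:Mul1
  c5: CDB Add1=2; issue ADD r0<-Add1  regs: r0:Add1,r1:9,r2:3,r3:Add2,r4:Mul1
  c6: CDB Mul1=9; issue ADD r3<-Add3  regs: r0:Add1,r1:9,r2:3,r3:Add3,r4:9
  c7: CDB Add2=5  regs: r0:Add1,r1:9,r2:3,r3:Add3,r4:9
  c8: -  regs: r0:Add1,r1:9,r2:3,r3:Add3,r4:9
  c9: CDB Add1=14  regs: r0:14,r1:9,r2:3,r3:Add3,r4:9

STATUS = VALUE 14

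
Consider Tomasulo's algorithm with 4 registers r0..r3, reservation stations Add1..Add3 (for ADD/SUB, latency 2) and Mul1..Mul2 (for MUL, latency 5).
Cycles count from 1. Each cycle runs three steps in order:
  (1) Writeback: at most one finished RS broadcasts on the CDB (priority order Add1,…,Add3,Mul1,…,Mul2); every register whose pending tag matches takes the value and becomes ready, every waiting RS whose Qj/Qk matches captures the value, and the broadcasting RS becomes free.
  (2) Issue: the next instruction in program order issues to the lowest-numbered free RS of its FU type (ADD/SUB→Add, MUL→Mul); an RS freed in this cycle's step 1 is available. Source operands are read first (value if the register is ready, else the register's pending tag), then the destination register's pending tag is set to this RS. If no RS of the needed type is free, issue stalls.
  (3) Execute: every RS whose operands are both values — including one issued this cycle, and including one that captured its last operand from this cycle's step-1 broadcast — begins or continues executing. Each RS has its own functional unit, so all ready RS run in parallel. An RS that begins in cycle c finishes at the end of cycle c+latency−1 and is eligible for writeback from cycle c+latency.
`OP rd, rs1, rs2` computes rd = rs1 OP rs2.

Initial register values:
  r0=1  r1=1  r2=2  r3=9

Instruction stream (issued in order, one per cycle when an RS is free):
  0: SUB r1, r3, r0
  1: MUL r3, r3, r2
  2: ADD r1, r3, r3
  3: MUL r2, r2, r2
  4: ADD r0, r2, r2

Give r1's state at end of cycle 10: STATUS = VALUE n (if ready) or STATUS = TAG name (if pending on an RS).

STATUS = VALUE 36

cycle 1: issue SUB r1<-Add1 // r0:1,r1:Add1,r2:2,r3:9
cycle 2: issue MUL r3<-Mul1 // r0:1,r1:Add1,r2:2,r3:Mul1
cycle 3: CDB Add1=8; issue ADD r1<-Add1 // r0:1,r1:Add1,r2:2,r3:Mul1
cycle 4: issue MUL r2<-Mul2 // r0:1,r1:Add1,r2:Mul2,r3:Mul1
cycle 5: issue ADD r0<-Add2 // r0:Add2,r1:Add1,r2:Mul2,r3:Mul1
cycle 6: - // r0:Add2,r1:Add1,r2:Mul2,r3:Mul1
cycle 7: CDB Mul1=18 // r0:Add2,r1:Add1,r2:Mul2,r3:18
cycle 8: - // r0:Add2,r1:Add1,r2:Mul2,r3:18
cycle 9: CDB Add1=36 // r0:Add2,r1:36,r2:Mul2,r3:18
cycle 10: CDB Mul2=4 // r0:Add2,r1:36,r2:4,r3:18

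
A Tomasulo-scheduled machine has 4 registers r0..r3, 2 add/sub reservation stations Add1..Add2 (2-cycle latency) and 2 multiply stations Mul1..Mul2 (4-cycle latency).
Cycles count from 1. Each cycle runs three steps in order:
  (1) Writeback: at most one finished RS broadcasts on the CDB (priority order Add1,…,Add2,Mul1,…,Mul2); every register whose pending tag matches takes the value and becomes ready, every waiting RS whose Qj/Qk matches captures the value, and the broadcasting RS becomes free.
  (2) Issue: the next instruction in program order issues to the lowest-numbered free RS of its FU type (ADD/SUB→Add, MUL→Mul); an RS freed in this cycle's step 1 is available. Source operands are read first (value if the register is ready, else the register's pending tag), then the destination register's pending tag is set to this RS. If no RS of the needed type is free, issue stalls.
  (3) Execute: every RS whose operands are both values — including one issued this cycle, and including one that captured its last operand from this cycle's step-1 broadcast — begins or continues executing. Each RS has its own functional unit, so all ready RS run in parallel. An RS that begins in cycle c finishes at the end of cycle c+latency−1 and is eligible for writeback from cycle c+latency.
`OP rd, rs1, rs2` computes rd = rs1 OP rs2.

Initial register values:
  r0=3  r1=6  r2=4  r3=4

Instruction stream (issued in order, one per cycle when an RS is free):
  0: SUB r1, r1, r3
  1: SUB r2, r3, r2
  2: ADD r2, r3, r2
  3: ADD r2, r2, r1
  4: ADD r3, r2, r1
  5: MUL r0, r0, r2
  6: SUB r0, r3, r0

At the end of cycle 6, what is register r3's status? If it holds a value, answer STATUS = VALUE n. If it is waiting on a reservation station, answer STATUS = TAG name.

STATUS = TAG Add1

  c1: issue SUB r1<-Add1  regs: r0:3,r1:Add1,r2:4,r3:4
  c2: issue SUB r2<-Add2  regs: r0:3,r1:Add1,r2:Add2,r3:4
  c3: CDB Add1=2; issue ADD r2<-Add1  regs: r0:3,r1:2,r2:Add1,r3:4
  c4: CDB Add2=0; issue ADD r2<-Add2  regs: r0:3,r1:2,r2:Add2,r3:4
  c5: stall  regs: r0:3,r1:2,r2:Add2,r3:4
  c6: CDB Add1=4; issue ADD r3<-Add1  regs: r0:3,r1:2,r2:Add2,r3:Add1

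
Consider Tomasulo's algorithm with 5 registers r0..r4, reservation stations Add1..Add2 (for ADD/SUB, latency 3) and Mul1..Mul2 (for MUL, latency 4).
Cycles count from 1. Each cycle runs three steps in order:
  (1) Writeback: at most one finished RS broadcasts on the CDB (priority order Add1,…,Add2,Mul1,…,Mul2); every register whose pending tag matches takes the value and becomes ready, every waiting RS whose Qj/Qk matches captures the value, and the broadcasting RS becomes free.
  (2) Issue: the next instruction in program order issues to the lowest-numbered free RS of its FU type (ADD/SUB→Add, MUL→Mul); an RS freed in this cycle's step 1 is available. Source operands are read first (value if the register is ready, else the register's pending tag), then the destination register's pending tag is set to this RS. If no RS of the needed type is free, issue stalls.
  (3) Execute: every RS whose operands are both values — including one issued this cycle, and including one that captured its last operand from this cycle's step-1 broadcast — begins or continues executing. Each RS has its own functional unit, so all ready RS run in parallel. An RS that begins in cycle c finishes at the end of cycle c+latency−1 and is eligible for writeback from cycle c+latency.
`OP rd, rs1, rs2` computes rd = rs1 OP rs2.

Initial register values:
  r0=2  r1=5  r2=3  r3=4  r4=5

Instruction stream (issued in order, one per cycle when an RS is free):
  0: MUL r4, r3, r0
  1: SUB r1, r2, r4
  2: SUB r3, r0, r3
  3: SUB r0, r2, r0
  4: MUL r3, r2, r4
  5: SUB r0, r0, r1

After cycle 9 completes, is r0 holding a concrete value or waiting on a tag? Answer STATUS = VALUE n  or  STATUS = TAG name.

c1: issue MUL r4<-Mul1 | r0:2,r1:5,r2:3,r3:4,r4:Mul1
c2: issue SUB r1<-Add1 | r0:2,r1:Add1,r2:3,r3:4,r4:Mul1
c3: issue SUB r3<-Add2 | r0:2,r1:Add1,r2:3,r3:Add2,r4:Mul1
c4: stall | r0:2,r1:Add1,r2:3,r3:Add2,r4:Mul1
c5: CDB Mul1=8; stall | r0:2,r1:Add1,r2:3,r3:Add2,r4:8
c6: CDB Add2=-2; issue SUB r0<-Add2 | r0:Add2,r1:Add1,r2:3,r3:-2,r4:8
c7: issue MUL r3<-Mul1 | r0:Add2,r1:Add1,r2:3,r3:Mul1,r4:8
c8: CDB Add1=-5; issue SUB r0<-Add1 | r0:Add1,r1:-5,r2:3,r3:Mul1,r4:8
c9: CDB Add2=1 | r0:Add1,r1:-5,r2:3,r3:Mul1,r4:8

STATUS = TAG Add1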